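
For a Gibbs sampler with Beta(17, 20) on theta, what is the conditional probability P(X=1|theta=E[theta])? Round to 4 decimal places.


E[theta] = 17/(17+20) = 0.4595
P(X=1|theta) = theta = 0.4595

0.4595


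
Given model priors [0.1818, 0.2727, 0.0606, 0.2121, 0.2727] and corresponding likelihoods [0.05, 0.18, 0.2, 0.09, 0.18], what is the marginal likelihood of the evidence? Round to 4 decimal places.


P(E) = sum_i P(M_i) P(E|M_i)
= 0.0091 + 0.0491 + 0.0121 + 0.0191 + 0.0491
= 0.1385

0.1385


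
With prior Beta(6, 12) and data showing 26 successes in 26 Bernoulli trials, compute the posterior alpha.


Conjugate update: alpha_posterior = alpha_prior + k
= 6 + 26 = 32

32


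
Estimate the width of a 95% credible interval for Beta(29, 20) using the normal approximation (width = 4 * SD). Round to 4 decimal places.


For Beta(a,b): Var = ab/((a+b)^2(a+b+1))
Var = 0.0048, SD = 0.0695
Approximate 95% CI width = 4 * 0.0695 = 0.278

0.278


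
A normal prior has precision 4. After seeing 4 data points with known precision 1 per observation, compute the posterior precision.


In the conjugate normal model, precisions add:
tau_posterior = tau_prior + n * tau_data
= 4 + 4*1 = 8

8


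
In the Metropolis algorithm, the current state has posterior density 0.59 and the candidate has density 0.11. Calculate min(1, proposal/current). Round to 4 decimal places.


Ratio = 0.11/0.59 = 0.1864
Acceptance probability = min(1, 0.1864)
= 0.1864

0.1864


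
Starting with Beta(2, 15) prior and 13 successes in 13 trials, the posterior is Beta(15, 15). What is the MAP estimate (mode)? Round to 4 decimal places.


The mode of Beta(a, b) when a > 1 and b > 1 is (a-1)/(a+b-2)
= (15 - 1) / (15 + 15 - 2)
= 14 / 28
= 0.5

0.5


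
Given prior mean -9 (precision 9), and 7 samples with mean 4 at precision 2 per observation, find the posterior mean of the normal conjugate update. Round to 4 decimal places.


The posterior mean is a precision-weighted average of prior and data.
Post. prec. = 9 + 14 = 23
Post. mean = (-81 + 56)/23 = -25/23 = -1.087

-1.087


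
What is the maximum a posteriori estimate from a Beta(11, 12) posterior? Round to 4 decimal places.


The MAP estimate equals the mode of the distribution.
Mode of Beta(a,b) = (a-1)/(a+b-2)
= 10/21
= 0.4762

0.4762


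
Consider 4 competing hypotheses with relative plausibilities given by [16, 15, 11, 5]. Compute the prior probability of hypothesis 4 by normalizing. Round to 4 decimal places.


Sum of weights = 16 + 15 + 11 + 5 = 47
Normalized prior for H4 = 5 / 47
= 0.1064

0.1064


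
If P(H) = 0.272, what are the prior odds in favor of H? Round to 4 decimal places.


Prior odds = P(H) / (1 - P(H))
= 0.272 / 0.728
= 0.3736

0.3736


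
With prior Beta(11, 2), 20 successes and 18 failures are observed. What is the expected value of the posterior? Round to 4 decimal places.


Posterior = Beta(31, 20)
E[theta] = alpha/(alpha+beta)
= 31/51 = 0.6078

0.6078


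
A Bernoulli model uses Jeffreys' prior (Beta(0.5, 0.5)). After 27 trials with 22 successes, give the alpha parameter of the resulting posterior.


Posterior = Beta(prior_alpha + successes, prior_beta + failures)
= Beta(0.5 + 22, 0.5 + 5)
Posterior alpha = 0.5 + k = 0.5 + 22 = 22.5

22.5


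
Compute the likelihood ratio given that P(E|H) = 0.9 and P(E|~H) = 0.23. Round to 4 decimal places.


LR = P(E|H) / P(E|~H)
= 0.9 / 0.23 = 3.913

3.913


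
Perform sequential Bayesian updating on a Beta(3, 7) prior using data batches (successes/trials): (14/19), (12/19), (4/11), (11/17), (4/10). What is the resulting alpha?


Accumulate successes: 45
Posterior alpha = prior alpha + sum of successes
= 3 + 45 = 48

48


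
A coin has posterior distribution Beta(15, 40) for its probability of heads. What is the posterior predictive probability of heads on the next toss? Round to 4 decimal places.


Posterior predictive = E[theta] = alpha/(alpha+beta)
= 15/55
= 0.2727

0.2727


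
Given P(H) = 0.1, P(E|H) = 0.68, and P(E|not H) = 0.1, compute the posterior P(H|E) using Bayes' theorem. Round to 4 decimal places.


By Bayes' theorem: P(H|E) = P(E|H)*P(H) / P(E)
P(E) = P(E|H)*P(H) + P(E|not H)*P(not H)
P(E) = 0.68*0.1 + 0.1*0.9 = 0.158
P(H|E) = 0.68*0.1 / 0.158 = 0.4304

0.4304


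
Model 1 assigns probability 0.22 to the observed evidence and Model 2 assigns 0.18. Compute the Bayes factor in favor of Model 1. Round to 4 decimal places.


BF = P(data|M1) / P(data|M2)
= 0.22 / 0.18 = 1.2222

1.2222


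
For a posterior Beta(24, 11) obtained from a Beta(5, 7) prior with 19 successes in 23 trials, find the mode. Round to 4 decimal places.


Mode = (alpha - 1) / (alpha + beta - 2)
= 23 / 33
= 0.697

0.697


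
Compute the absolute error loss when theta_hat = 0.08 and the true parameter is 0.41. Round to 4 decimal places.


L = |theta_hat - theta_true|
= |0.08 - 0.41| = 0.33

0.33


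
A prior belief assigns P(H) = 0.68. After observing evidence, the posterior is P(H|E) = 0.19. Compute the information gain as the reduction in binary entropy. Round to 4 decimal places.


H(prior) = -0.68*log2(0.68) - 0.32*log2(0.32)
= 0.9044
H(post) = -0.19*log2(0.19) - 0.81*log2(0.81)
= 0.7015
IG = 0.9044 - 0.7015 = 0.2029

0.2029


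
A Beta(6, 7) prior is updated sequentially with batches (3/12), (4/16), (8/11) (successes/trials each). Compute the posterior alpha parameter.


Sequential conjugate updating is equivalent to a single batch update.
Total successes across all batches = 15
alpha_posterior = alpha_prior + total_successes = 6 + 15
= 21

21


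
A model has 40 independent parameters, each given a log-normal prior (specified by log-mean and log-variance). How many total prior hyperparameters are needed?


Each log-normal prior needs 2 hyperparameters (log-mean and log-variance).
Total = 2 * 40 = 80

80


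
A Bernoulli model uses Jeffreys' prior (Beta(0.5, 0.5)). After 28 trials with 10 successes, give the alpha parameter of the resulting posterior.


Posterior = Beta(prior_alpha + successes, prior_beta + failures)
= Beta(0.5 + 10, 0.5 + 18)
Posterior alpha = 0.5 + k = 0.5 + 10 = 10.5

10.5


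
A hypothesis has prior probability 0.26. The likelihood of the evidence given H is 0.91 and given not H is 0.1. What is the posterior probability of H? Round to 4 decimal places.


Using Bayes' theorem:
P(E) = 0.26 * 0.91 + 0.74 * 0.1
P(E) = 0.3106
P(H|E) = (0.26 * 0.91) / 0.3106 = 0.7618

0.7618


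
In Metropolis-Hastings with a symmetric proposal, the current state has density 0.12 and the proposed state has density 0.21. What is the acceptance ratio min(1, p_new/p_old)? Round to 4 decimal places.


Ratio = p_new / p_old = 0.21 / 0.12 = 1.75
Acceptance = min(1, 1.75) = 1.0

1.0


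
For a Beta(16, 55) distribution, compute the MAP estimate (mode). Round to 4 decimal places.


MAP = mode = (a-1)/(a+b-2)
= (16-1)/(16+55-2)
= 15/69 = 0.2174

0.2174


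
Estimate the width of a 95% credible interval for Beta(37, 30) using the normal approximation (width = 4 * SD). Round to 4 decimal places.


For Beta(a,b): Var = ab/((a+b)^2(a+b+1))
Var = 0.0036, SD = 0.0603
Approximate 95% CI width = 4 * 0.0603 = 0.2412

0.2412


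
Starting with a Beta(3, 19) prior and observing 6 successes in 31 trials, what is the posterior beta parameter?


Posterior beta = prior beta + failures
Failures = 31 - 6 = 25
beta_post = 19 + 25 = 44

44


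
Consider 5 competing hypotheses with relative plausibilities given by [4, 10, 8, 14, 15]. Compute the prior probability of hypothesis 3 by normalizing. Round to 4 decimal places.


Sum of weights = 4 + 10 + 8 + 14 + 15 = 51
Normalized prior for H3 = 8 / 51
= 0.1569

0.1569


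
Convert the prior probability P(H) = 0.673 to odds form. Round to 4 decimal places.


P(not H) = 1 - 0.673 = 0.327
Odds = 0.673 / 0.327 = 2.0581

2.0581


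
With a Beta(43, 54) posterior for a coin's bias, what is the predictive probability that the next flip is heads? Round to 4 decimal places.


The predictive probability equals the posterior mean.
P(next = heads) = alpha / (alpha + beta)
= 43 / 97 = 0.4433

0.4433


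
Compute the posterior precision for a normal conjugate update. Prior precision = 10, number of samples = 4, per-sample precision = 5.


tau_post = tau_0 + n * tau
= 10 + 4 * 5 = 30

30


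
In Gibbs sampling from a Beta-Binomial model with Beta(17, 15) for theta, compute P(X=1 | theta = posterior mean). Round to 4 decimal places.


Posterior mean = alpha/(alpha+beta) = 17/32 = 0.5312
P(X=1|theta=mean) = theta = 0.5312

0.5312


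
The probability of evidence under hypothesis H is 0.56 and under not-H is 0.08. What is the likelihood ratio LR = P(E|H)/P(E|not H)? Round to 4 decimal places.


LR = 0.56 / 0.08
= 7.0

7.0


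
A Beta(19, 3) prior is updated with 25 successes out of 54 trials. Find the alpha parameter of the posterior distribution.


In the Beta-Binomial conjugate update:
alpha_post = alpha_prior + successes
= 19 + 25
= 44

44


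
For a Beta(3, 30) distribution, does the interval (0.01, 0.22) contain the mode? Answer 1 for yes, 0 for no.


Mode of Beta(a,b) = (a-1)/(a+b-2)
= (3-1)/(3+30-2) = 0.0645
Check: 0.01 <= 0.0645 <= 0.22?
Result: 1

1


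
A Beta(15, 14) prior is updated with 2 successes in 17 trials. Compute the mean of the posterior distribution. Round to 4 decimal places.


After update: Beta(17, 29)
Mean = 17 / (17 + 29) = 17 / 46
= 0.3696

0.3696


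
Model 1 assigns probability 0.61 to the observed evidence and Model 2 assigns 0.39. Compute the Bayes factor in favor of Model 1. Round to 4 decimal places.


BF = P(data|M1) / P(data|M2)
= 0.61 / 0.39 = 1.5641

1.5641


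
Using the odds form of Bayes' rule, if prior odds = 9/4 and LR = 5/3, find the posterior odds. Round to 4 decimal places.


Bayes' rule in odds form: posterior odds = prior odds * LR
= (9 * 5) / (4 * 3)
= 45/12 = 3.75

3.75


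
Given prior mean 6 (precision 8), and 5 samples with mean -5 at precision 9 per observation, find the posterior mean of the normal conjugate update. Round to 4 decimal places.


The posterior mean is a precision-weighted average of prior and data.
Post. prec. = 8 + 45 = 53
Post. mean = (48 + -225)/53 = -177/53 = -3.3396

-3.3396


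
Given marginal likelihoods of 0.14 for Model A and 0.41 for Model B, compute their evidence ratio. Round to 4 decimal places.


Ratio = ML(A) / ML(B) = 0.14/0.41
= 0.3415

0.3415


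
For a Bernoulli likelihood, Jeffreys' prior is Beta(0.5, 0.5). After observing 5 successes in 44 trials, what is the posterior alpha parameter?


Jeffreys' prior for Bernoulli is Beta(0.5, 0.5).
Posterior is Beta(0.5 + k, 0.5 + n - k).
Posterior alpha = 0.5 + k = 0.5 + 5 = 5.5

5.5


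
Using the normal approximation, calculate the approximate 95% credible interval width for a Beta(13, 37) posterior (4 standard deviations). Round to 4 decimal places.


Var(Beta) = 13*37/(50^2 * 51) = 0.0038
SD = 0.0614
Width ~ 4*SD = 0.2457

0.2457


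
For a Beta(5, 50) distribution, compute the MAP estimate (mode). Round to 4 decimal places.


MAP = mode = (a-1)/(a+b-2)
= (5-1)/(5+50-2)
= 4/53 = 0.0755

0.0755


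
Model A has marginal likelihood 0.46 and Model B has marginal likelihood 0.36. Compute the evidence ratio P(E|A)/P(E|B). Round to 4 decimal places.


Evidence ratio = P(E|A) / P(E|B)
= 0.46 / 0.36
= 1.2778

1.2778


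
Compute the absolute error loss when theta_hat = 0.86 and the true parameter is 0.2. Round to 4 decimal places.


L = |theta_hat - theta_true|
= |0.86 - 0.2| = 0.66

0.66


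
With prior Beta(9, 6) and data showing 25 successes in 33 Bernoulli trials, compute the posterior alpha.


Conjugate update: alpha_posterior = alpha_prior + k
= 9 + 25 = 34

34


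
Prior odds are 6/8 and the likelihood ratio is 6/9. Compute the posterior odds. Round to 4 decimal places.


Posterior odds = prior odds * likelihood ratio
= (6/8) * (6/9)
= 36 / 72
= 0.5

0.5


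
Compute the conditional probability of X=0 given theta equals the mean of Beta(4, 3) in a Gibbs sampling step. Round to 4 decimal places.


Mean of Beta(4, 3) = 0.5714
P(X=0 | theta=0.5714) = 0.4286

0.4286


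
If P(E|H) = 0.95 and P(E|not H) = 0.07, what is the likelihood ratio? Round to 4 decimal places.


Likelihood ratio = P(E|H) / P(E|not H)
= 0.95 / 0.07
= 13.5714

13.5714


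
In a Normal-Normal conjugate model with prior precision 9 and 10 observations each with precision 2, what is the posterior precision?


Posterior precision = prior precision + n * observation precision
= 9 + 10 * 2
= 9 + 20 = 29

29


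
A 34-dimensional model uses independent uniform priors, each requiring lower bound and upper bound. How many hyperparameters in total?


Per parameter: 2 (lower bound and upper bound).
Total = 34 * 2 = 68

68


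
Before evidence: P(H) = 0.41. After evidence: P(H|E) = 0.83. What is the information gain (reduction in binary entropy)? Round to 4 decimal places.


Prior entropy = 0.9765
Posterior entropy = 0.6577
Information gain = 0.9765 - 0.6577 = 0.3188

0.3188


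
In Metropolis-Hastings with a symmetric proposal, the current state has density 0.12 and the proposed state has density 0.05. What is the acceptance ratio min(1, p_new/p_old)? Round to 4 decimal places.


Ratio = p_new / p_old = 0.05 / 0.12 = 0.4167
Acceptance = min(1, 0.4167) = 0.4167

0.4167


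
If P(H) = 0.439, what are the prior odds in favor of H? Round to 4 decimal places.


Prior odds = P(H) / (1 - P(H))
= 0.439 / 0.561
= 0.7825

0.7825


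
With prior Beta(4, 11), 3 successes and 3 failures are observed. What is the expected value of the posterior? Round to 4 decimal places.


Posterior = Beta(7, 14)
E[theta] = alpha/(alpha+beta)
= 7/21 = 0.3333

0.3333


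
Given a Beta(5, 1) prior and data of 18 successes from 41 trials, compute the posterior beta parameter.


Number of failures = 41 - 18 = 23
Posterior beta = 1 + 23 = 24

24


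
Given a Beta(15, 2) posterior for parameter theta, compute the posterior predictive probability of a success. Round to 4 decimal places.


For a Beta-Bernoulli model, the predictive probability is the mean:
P(success) = 15/(15+2) = 15/17 = 0.8824

0.8824


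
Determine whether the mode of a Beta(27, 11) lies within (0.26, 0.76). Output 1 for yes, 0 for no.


First find the mode: (a-1)/(a+b-2) = 0.7222
Is 0.7222 in (0.26, 0.76)? 1

1


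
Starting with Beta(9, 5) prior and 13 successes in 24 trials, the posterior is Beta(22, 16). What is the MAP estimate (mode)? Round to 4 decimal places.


The mode of Beta(a, b) when a > 1 and b > 1 is (a-1)/(a+b-2)
= (22 - 1) / (22 + 16 - 2)
= 21 / 36
= 0.5833

0.5833


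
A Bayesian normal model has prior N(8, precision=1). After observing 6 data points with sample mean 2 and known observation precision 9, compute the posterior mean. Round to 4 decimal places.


Posterior mean = (prior_precision * prior_mean + n * data_precision * data_mean) / (prior_precision + n * data_precision)
Numerator = 1*8 + 6*9*2 = 116
Denominator = 1 + 6*9 = 55
Posterior mean = 2.1091

2.1091


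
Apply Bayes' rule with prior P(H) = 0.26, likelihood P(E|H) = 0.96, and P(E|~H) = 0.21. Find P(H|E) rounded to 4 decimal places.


Step 1: Compute marginal P(E) = P(E|H)P(H) + P(E|~H)P(~H)
= 0.96*0.26 + 0.21*0.74 = 0.405
Step 2: P(H|E) = P(E|H)P(H)/P(E) = 0.2496/0.405
= 0.6163

0.6163


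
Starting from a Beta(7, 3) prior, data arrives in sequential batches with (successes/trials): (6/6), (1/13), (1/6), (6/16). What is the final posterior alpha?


In sequential Bayesian updating, we sum all successes.
Total successes = 14
Final alpha = 7 + 14 = 21

21


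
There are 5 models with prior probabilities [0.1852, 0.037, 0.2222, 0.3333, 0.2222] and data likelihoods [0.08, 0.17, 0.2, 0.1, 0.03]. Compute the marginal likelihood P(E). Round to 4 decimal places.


P(E) = sum over models of P(M_i) * P(E|M_i)
= 0.1852*0.08 + 0.037*0.17 + 0.2222*0.2 + 0.3333*0.1 + 0.2222*0.03
= 0.1055

0.1055


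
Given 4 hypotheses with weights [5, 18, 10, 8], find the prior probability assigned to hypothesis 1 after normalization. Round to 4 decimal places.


To normalize, divide each weight by the sum of all weights.
Sum = 41
Prior(H1) = 5/41 = 0.122

0.122


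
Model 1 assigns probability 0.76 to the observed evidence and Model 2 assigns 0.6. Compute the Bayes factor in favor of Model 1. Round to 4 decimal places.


BF = P(data|M1) / P(data|M2)
= 0.76 / 0.6 = 1.2667

1.2667


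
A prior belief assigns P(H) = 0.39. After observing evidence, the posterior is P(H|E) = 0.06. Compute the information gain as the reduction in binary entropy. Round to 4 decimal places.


H(prior) = -0.39*log2(0.39) - 0.61*log2(0.61)
= 0.9648
H(post) = -0.06*log2(0.06) - 0.94*log2(0.94)
= 0.3274
IG = 0.9648 - 0.3274 = 0.6374

0.6374


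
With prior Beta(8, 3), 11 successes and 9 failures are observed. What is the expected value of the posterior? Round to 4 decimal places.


Posterior = Beta(19, 12)
E[theta] = alpha/(alpha+beta)
= 19/31 = 0.6129

0.6129


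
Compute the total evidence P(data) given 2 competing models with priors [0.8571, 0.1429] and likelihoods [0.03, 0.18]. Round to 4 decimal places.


Marginal likelihood = sum P(model_i) * P(data|model_i)
Model 1: 0.8571 * 0.03 = 0.0257
Model 2: 0.1429 * 0.18 = 0.0257
Total = 0.0514

0.0514


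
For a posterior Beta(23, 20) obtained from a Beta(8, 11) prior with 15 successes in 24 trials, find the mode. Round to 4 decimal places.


Mode = (alpha - 1) / (alpha + beta - 2)
= 22 / 41
= 0.5366

0.5366


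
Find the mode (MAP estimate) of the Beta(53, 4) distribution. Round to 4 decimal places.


For Beta(a,b) with a,b > 1:
Mode = (a-1)/(a+b-2) = (53-1)/(57-2)
= 52/55 = 0.9455

0.9455


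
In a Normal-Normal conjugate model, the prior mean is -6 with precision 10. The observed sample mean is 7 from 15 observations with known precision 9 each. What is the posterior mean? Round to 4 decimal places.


Posterior precision = tau0 + n*tau = 10 + 15*9 = 145
Posterior mean = (tau0*mu0 + n*tau*xbar) / posterior_precision
= (10*-6 + 15*9*7) / 145
= 885 / 145 = 6.1034

6.1034


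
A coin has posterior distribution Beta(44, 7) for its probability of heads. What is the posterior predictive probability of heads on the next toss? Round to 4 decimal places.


Posterior predictive = E[theta] = alpha/(alpha+beta)
= 44/51
= 0.8627

0.8627


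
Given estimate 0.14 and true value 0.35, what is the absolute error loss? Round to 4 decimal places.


Absolute error = |estimate - true|
= |-0.21| = 0.21

0.21


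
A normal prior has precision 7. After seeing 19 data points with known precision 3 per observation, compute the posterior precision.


In the conjugate normal model, precisions add:
tau_posterior = tau_prior + n * tau_data
= 7 + 19*3 = 64

64


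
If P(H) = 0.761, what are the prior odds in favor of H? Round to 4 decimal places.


Prior odds = P(H) / (1 - P(H))
= 0.761 / 0.239
= 3.1841

3.1841


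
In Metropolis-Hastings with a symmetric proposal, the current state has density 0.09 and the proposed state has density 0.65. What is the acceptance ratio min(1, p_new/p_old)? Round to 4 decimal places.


Ratio = p_new / p_old = 0.65 / 0.09 = 7.2222
Acceptance = min(1, 7.2222) = 1.0

1.0


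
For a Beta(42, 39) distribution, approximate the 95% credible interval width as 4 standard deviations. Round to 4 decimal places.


Variance of Beta(a,b) = ab / ((a+b)^2 * (a+b+1))
= 42*39 / ((81)^2 * 82)
= 0.003
SD = sqrt(0.003) = 0.0552
Width = 4 * SD = 0.2207

0.2207


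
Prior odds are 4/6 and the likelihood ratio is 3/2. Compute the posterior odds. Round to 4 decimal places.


Posterior odds = prior odds * likelihood ratio
= (4/6) * (3/2)
= 12 / 12
= 1.0

1.0


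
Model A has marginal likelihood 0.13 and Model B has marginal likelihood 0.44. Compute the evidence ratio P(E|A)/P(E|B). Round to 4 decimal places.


Evidence ratio = P(E|A) / P(E|B)
= 0.13 / 0.44
= 0.2955

0.2955


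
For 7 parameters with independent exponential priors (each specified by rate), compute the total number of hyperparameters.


A exponential prior has 1 hyperparameter per parameter.
Total = 7 * 1 = 7

7


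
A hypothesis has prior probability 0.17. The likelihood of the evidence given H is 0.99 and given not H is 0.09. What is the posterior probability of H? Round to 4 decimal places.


Using Bayes' theorem:
P(E) = 0.17 * 0.99 + 0.83 * 0.09
P(E) = 0.243
P(H|E) = (0.17 * 0.99) / 0.243 = 0.6926

0.6926


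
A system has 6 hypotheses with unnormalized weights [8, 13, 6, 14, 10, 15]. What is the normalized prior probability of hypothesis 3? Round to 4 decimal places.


The normalized prior is the weight divided by the total.
Total weight = 66
P(H3) = 6 / 66 = 0.0909

0.0909


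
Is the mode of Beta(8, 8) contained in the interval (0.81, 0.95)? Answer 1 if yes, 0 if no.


Mode = (a-1)/(a+b-2) = 7/14 = 0.5
Interval: (0.81, 0.95)
Contains mode? 0

0


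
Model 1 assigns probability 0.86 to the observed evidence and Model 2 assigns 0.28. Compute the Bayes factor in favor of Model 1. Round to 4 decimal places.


BF = P(data|M1) / P(data|M2)
= 0.86 / 0.28 = 3.0714

3.0714


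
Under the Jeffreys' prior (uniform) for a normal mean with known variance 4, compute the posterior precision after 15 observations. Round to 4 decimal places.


Prior precision = 0 (flat prior).
Post. prec. = 0 + n/var = 15/4 = 3.75

3.75


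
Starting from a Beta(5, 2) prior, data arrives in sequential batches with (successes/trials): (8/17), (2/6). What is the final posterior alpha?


In sequential Bayesian updating, we sum all successes.
Total successes = 10
Final alpha = 5 + 10 = 15

15


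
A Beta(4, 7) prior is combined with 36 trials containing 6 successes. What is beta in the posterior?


In conjugate updating:
beta_posterior = beta_prior + (n - k)
= 7 + (36 - 6)
= 7 + 30 = 37

37


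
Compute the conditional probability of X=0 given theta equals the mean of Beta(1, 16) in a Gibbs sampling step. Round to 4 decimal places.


Mean of Beta(1, 16) = 0.0588
P(X=0 | theta=0.0588) = 0.9412

0.9412


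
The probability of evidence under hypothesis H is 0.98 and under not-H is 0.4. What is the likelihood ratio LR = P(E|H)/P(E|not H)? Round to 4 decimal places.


LR = 0.98 / 0.4
= 2.45

2.45


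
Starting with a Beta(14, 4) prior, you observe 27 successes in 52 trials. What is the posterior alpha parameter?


For a Beta-Binomial conjugate model:
Posterior alpha = prior alpha + number of successes
= 14 + 27 = 41

41


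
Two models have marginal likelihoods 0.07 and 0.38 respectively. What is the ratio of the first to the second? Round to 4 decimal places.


Evidence ratio = 0.07 / 0.38
= 0.1842

0.1842


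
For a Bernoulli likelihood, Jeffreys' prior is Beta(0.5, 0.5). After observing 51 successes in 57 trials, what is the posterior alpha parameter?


Jeffreys' prior for Bernoulli is Beta(0.5, 0.5).
Posterior is Beta(0.5 + k, 0.5 + n - k).
Posterior alpha = 0.5 + k = 0.5 + 51 = 51.5

51.5


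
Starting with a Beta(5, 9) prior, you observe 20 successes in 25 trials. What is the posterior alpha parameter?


For a Beta-Binomial conjugate model:
Posterior alpha = prior alpha + number of successes
= 5 + 20 = 25

25


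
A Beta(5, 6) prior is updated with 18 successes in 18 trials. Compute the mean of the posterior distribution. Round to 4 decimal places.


After update: Beta(23, 6)
Mean = 23 / (23 + 6) = 23 / 29
= 0.7931

0.7931


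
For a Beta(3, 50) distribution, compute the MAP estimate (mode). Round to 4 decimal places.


MAP = mode = (a-1)/(a+b-2)
= (3-1)/(3+50-2)
= 2/51 = 0.0392

0.0392


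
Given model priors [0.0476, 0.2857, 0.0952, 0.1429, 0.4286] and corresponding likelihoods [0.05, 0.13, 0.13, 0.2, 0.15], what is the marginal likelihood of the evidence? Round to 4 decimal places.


P(E) = sum_i P(M_i) P(E|M_i)
= 0.0024 + 0.0371 + 0.0124 + 0.0286 + 0.0643
= 0.1448

0.1448


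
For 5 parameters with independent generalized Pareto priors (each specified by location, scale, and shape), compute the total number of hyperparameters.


A generalized Pareto prior has 3 hyperparameters per parameter.
Total = 5 * 3 = 15

15


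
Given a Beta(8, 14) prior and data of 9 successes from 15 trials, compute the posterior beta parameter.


Number of failures = 15 - 9 = 6
Posterior beta = 14 + 6 = 20

20


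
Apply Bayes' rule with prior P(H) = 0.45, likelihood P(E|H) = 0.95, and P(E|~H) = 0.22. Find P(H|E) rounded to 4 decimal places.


Step 1: Compute marginal P(E) = P(E|H)P(H) + P(E|~H)P(~H)
= 0.95*0.45 + 0.22*0.55 = 0.5485
Step 2: P(H|E) = P(E|H)P(H)/P(E) = 0.4275/0.5485
= 0.7794

0.7794


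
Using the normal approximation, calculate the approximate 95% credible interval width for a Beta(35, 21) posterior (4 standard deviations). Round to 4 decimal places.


Var(Beta) = 35*21/(56^2 * 57) = 0.0041
SD = 0.0641
Width ~ 4*SD = 0.2565

0.2565


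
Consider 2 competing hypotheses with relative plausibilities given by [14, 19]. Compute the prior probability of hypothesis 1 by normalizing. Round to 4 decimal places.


Sum of weights = 14 + 19 = 33
Normalized prior for H1 = 14 / 33
= 0.4242

0.4242


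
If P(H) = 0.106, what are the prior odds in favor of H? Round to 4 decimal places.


Prior odds = P(H) / (1 - P(H))
= 0.106 / 0.894
= 0.1186

0.1186


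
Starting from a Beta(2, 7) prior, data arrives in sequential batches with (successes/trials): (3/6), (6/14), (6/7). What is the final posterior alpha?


In sequential Bayesian updating, we sum all successes.
Total successes = 15
Final alpha = 2 + 15 = 17

17


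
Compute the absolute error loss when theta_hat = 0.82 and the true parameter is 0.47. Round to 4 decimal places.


L = |theta_hat - theta_true|
= |0.82 - 0.47| = 0.35

0.35


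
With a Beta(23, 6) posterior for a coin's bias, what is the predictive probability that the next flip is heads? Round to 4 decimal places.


The predictive probability equals the posterior mean.
P(next = heads) = alpha / (alpha + beta)
= 23 / 29 = 0.7931

0.7931


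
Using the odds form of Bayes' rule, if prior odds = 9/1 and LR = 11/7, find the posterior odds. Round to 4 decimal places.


Bayes' rule in odds form: posterior odds = prior odds * LR
= (9 * 11) / (1 * 7)
= 99/7 = 14.1429

14.1429


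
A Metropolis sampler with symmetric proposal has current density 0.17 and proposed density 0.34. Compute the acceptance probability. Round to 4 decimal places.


For symmetric proposals, acceptance = min(1, pi(x*)/pi(x))
= min(1, 0.34/0.17)
= min(1, 2.0) = 1.0

1.0


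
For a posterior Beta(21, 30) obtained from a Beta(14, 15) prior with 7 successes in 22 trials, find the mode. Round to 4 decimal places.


Mode = (alpha - 1) / (alpha + beta - 2)
= 20 / 49
= 0.4082

0.4082


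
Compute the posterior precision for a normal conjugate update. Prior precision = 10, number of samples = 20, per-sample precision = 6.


tau_post = tau_0 + n * tau
= 10 + 20 * 6 = 130

130


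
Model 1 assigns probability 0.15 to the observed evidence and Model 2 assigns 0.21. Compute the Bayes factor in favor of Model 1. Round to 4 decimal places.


BF = P(data|M1) / P(data|M2)
= 0.15 / 0.21 = 0.7143

0.7143


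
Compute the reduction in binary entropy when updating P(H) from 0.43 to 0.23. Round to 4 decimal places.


H_before = -p*log2(p) - (1-p)*log2(1-p) for p=0.43: 0.9858
H_after for p=0.23: 0.778
Reduction = 0.9858 - 0.778 = 0.2078

0.2078


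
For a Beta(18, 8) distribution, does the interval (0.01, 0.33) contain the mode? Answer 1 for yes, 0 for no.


Mode of Beta(a,b) = (a-1)/(a+b-2)
= (18-1)/(18+8-2) = 0.7083
Check: 0.01 <= 0.7083 <= 0.33?
Result: 0

0


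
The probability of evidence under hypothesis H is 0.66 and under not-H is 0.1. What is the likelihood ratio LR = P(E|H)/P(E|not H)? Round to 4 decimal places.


LR = 0.66 / 0.1
= 6.6

6.6


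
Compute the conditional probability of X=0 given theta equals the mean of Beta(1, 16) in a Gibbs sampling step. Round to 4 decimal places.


Mean of Beta(1, 16) = 0.0588
P(X=0 | theta=0.0588) = 0.9412

0.9412


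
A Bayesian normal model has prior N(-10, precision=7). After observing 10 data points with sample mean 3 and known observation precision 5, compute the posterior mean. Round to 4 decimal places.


Posterior mean = (prior_precision * prior_mean + n * data_precision * data_mean) / (prior_precision + n * data_precision)
Numerator = 7*-10 + 10*5*3 = 80
Denominator = 7 + 10*5 = 57
Posterior mean = 1.4035

1.4035


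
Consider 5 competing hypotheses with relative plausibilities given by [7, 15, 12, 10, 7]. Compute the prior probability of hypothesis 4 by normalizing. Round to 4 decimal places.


Sum of weights = 7 + 15 + 12 + 10 + 7 = 51
Normalized prior for H4 = 10 / 51
= 0.1961

0.1961


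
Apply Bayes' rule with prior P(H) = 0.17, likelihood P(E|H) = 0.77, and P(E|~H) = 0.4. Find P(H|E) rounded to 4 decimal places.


Step 1: Compute marginal P(E) = P(E|H)P(H) + P(E|~H)P(~H)
= 0.77*0.17 + 0.4*0.83 = 0.4629
Step 2: P(H|E) = P(E|H)P(H)/P(E) = 0.1309/0.4629
= 0.2828

0.2828


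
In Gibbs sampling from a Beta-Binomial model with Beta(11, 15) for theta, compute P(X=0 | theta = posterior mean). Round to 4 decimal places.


Posterior mean = alpha/(alpha+beta) = 11/26 = 0.4231
P(X=0|theta=mean) = 1 - theta = 0.5769

0.5769


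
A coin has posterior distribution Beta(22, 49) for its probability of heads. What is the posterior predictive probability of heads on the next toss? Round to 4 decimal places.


Posterior predictive = E[theta] = alpha/(alpha+beta)
= 22/71
= 0.3099

0.3099


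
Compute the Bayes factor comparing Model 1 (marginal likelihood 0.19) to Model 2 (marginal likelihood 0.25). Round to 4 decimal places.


BF12 = marginal likelihood of M1 / marginal likelihood of M2
= 0.19/0.25
= 0.76

0.76


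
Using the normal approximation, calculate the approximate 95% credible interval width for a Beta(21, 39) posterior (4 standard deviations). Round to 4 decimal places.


Var(Beta) = 21*39/(60^2 * 61) = 0.0037
SD = 0.0611
Width ~ 4*SD = 0.2443

0.2443


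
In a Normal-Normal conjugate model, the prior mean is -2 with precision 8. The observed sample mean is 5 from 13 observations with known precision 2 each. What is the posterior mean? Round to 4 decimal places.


Posterior precision = tau0 + n*tau = 8 + 13*2 = 34
Posterior mean = (tau0*mu0 + n*tau*xbar) / posterior_precision
= (8*-2 + 13*2*5) / 34
= 114 / 34 = 3.3529

3.3529


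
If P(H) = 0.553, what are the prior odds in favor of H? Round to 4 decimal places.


Prior odds = P(H) / (1 - P(H))
= 0.553 / 0.447
= 1.2371

1.2371


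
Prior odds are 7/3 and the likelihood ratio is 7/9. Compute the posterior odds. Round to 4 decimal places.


Posterior odds = prior odds * likelihood ratio
= (7/3) * (7/9)
= 49 / 27
= 1.8148

1.8148


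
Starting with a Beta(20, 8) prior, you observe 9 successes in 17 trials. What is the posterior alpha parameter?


For a Beta-Binomial conjugate model:
Posterior alpha = prior alpha + number of successes
= 20 + 9 = 29

29


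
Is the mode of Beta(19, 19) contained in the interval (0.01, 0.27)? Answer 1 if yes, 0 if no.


Mode = (a-1)/(a+b-2) = 18/36 = 0.5
Interval: (0.01, 0.27)
Contains mode? 0

0


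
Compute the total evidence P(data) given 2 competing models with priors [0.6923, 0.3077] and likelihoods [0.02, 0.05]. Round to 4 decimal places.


Marginal likelihood = sum P(model_i) * P(data|model_i)
Model 1: 0.6923 * 0.02 = 0.0138
Model 2: 0.3077 * 0.05 = 0.0154
Total = 0.0292

0.0292


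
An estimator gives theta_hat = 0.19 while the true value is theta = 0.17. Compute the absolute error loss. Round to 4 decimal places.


The absolute error loss is |theta_hat - theta|
= |0.19 - 0.17|
= 0.02

0.02


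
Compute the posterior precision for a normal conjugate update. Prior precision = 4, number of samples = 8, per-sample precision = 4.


tau_post = tau_0 + n * tau
= 4 + 8 * 4 = 36

36


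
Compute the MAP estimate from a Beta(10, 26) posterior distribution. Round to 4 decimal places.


MAP = mode of Beta distribution
= (alpha - 1)/(alpha + beta - 2)
= (10-1)/(10+26-2)
= 9/34 = 0.2647

0.2647


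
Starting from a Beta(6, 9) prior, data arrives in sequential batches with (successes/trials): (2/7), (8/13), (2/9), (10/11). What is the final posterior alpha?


In sequential Bayesian updating, we sum all successes.
Total successes = 22
Final alpha = 6 + 22 = 28

28


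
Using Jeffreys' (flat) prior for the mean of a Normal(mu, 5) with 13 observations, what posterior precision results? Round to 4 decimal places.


Flat prior means prior precision is 0.
Posterior precision = n / sigma^2 = 13/5 = 2.6

2.6


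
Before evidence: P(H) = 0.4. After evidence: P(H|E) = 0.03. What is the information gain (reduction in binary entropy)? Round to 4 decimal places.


Prior entropy = 0.971
Posterior entropy = 0.1944
Information gain = 0.971 - 0.1944 = 0.7766

0.7766


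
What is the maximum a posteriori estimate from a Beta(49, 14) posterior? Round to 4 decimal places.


The MAP estimate equals the mode of the distribution.
Mode of Beta(a,b) = (a-1)/(a+b-2)
= 48/61
= 0.7869

0.7869


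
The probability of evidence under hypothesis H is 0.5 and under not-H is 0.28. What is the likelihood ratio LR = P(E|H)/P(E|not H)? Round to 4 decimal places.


LR = 0.5 / 0.28
= 1.7857

1.7857


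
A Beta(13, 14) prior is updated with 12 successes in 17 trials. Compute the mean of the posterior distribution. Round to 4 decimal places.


After update: Beta(25, 19)
Mean = 25 / (25 + 19) = 25 / 44
= 0.5682

0.5682


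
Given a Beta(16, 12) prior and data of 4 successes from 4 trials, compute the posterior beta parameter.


Number of failures = 4 - 4 = 0
Posterior beta = 12 + 0 = 12

12


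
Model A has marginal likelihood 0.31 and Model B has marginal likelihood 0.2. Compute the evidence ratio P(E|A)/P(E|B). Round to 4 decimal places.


Evidence ratio = P(E|A) / P(E|B)
= 0.31 / 0.2
= 1.55

1.55


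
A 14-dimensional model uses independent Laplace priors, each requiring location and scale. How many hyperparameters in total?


Per parameter: 2 (location and scale).
Total = 14 * 2 = 28

28


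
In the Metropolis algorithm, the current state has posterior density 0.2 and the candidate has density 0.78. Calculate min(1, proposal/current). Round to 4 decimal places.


Ratio = 0.78/0.2 = 3.9
Acceptance probability = min(1, 3.9)
= 1.0

1.0


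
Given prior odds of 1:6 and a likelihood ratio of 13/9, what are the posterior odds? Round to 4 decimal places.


Posterior odds = prior odds * LR
Prior odds = 1/6 = 0.1667
LR = 13/9 = 1.4444
Posterior odds = 0.1667 * 1.4444 = 0.2407

0.2407


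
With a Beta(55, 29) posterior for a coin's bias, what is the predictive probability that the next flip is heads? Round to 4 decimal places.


The predictive probability equals the posterior mean.
P(next = heads) = alpha / (alpha + beta)
= 55 / 84 = 0.6548

0.6548


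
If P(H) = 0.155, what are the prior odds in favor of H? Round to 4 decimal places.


Prior odds = P(H) / (1 - P(H))
= 0.155 / 0.845
= 0.1834

0.1834


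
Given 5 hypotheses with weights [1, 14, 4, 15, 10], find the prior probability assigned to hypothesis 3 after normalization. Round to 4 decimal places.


To normalize, divide each weight by the sum of all weights.
Sum = 44
Prior(H3) = 4/44 = 0.0909

0.0909


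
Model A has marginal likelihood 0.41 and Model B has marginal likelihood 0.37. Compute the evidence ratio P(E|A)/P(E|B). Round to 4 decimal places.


Evidence ratio = P(E|A) / P(E|B)
= 0.41 / 0.37
= 1.1081

1.1081


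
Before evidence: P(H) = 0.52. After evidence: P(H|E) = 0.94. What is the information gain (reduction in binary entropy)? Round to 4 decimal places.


Prior entropy = 0.9988
Posterior entropy = 0.3274
Information gain = 0.9988 - 0.3274 = 0.6714

0.6714


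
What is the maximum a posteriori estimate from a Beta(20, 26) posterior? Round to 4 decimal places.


The MAP estimate equals the mode of the distribution.
Mode of Beta(a,b) = (a-1)/(a+b-2)
= 19/44
= 0.4318

0.4318


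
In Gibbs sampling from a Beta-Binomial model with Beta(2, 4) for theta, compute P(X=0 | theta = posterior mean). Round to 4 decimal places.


Posterior mean = alpha/(alpha+beta) = 2/6 = 0.3333
P(X=0|theta=mean) = 1 - theta = 0.6667

0.6667


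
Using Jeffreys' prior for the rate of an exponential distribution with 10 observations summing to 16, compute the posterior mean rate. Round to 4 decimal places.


Jeffreys' prior leads to posterior Gamma(10, 16).
Mean = 10/16 = 0.625

0.625


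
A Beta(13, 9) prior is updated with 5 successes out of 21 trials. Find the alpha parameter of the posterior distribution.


In the Beta-Binomial conjugate update:
alpha_post = alpha_prior + successes
= 13 + 5
= 18

18


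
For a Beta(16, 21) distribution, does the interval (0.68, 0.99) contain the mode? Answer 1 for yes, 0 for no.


Mode of Beta(a,b) = (a-1)/(a+b-2)
= (16-1)/(16+21-2) = 0.4286
Check: 0.68 <= 0.4286 <= 0.99?
Result: 0

0


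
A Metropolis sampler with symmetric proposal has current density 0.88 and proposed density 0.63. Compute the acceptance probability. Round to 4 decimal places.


For symmetric proposals, acceptance = min(1, pi(x*)/pi(x))
= min(1, 0.63/0.88)
= min(1, 0.7159) = 0.7159

0.7159


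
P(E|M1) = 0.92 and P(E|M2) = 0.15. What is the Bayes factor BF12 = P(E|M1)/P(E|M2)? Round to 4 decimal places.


Bayes factor BF12 = P(E|M1) / P(E|M2)
= 0.92 / 0.15
= 6.1333

6.1333


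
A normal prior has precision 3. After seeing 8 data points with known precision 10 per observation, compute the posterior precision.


In the conjugate normal model, precisions add:
tau_posterior = tau_prior + n * tau_data
= 3 + 8*10 = 83

83


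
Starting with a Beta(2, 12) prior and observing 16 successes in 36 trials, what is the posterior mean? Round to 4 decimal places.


Posterior parameters: alpha = 2 + 16 = 18
beta = 12 + 20 = 32
Posterior mean = alpha / (alpha + beta) = 18 / 50
= 0.36

0.36


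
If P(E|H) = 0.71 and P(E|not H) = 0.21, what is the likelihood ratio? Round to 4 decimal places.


Likelihood ratio = P(E|H) / P(E|not H)
= 0.71 / 0.21
= 3.381

3.381


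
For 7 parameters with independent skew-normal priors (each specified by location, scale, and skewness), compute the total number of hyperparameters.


A skew-normal prior has 3 hyperparameters per parameter.
Total = 7 * 3 = 21

21


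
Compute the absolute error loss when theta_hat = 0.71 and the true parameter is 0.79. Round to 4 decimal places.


L = |theta_hat - theta_true|
= |0.71 - 0.79| = 0.08

0.08


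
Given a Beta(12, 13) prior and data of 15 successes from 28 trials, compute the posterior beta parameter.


Number of failures = 28 - 15 = 13
Posterior beta = 13 + 13 = 26

26


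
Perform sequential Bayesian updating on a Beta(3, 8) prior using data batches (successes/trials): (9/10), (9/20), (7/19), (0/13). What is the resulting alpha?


Accumulate successes: 25
Posterior alpha = prior alpha + sum of successes
= 3 + 25 = 28

28


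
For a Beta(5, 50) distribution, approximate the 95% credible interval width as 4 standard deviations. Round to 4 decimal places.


Variance of Beta(a,b) = ab / ((a+b)^2 * (a+b+1))
= 5*50 / ((55)^2 * 56)
= 0.0015
SD = sqrt(0.0015) = 0.0384
Width = 4 * SD = 0.1537

0.1537


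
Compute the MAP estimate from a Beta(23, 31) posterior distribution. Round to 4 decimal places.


MAP = mode of Beta distribution
= (alpha - 1)/(alpha + beta - 2)
= (23-1)/(23+31-2)
= 22/52 = 0.4231

0.4231
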